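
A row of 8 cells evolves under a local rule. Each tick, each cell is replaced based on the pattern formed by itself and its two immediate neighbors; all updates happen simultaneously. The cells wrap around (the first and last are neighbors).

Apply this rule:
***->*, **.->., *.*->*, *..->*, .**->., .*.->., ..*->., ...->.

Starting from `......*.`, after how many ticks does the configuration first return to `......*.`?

8

.......*
*.......
.*......
..*.....
...*....
....*...
.....*..
......*.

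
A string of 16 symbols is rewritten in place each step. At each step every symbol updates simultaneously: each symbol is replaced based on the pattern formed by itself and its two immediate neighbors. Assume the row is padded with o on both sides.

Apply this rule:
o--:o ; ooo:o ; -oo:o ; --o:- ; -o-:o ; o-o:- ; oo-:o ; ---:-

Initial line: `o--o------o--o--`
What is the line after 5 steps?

step 1: oo-oo-----oo-oo-
step 2: oo-ooo----oo-oo-
step 3: oo-oooo---oo-oo-
step 4: oo-ooooo--oo-oo-
step 5: oo-oooooo-oo-oo-

oo-oooooo-oo-oo-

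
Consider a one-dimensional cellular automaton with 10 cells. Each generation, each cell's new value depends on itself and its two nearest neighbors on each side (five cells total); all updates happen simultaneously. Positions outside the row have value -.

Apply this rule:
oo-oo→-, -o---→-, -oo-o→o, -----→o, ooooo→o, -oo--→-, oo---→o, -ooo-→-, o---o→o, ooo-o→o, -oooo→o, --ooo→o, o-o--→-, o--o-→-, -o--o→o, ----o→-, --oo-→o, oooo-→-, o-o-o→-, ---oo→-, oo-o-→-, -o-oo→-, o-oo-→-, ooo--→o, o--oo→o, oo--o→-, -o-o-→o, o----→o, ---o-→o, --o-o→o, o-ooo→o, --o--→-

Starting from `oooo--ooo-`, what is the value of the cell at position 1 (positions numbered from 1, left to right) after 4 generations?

generation 1: oo-o-oo-oo
generation 2: oo----o---
generation 3: o-oo-o--oo
generation 4: o--o--ooo-
position 1 holds o

o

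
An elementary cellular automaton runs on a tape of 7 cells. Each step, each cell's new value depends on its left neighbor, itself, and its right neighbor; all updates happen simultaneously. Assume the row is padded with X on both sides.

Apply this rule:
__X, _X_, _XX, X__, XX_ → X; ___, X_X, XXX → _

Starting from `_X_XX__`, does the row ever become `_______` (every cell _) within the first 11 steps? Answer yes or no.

no

step 1: _X_XXXX
step 2: _X_X___
step 3: _X_XX_X
step 4: _X_XX_X  (fixed point — unchanged through step 11)
step 11 is _X_XX_X, still not uniform _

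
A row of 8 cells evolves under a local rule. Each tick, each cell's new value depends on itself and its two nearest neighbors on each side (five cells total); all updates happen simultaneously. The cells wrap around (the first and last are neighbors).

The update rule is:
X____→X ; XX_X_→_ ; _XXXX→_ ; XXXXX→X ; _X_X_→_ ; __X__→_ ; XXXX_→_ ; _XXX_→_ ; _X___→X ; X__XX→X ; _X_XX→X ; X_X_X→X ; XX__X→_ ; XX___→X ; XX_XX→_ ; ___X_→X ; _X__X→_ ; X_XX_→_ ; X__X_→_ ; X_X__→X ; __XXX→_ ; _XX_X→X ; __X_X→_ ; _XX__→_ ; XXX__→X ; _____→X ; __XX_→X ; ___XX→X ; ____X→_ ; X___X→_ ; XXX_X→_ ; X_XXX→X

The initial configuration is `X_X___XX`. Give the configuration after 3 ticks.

__XX_X__
_XXX_XXX
_X___X__

_X___X__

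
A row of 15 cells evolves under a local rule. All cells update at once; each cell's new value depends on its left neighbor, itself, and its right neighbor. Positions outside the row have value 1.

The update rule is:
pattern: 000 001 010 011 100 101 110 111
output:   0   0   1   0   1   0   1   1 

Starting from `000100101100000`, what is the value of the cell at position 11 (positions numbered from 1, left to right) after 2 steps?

1

100110100110000
110010110011000
position 11 holds 1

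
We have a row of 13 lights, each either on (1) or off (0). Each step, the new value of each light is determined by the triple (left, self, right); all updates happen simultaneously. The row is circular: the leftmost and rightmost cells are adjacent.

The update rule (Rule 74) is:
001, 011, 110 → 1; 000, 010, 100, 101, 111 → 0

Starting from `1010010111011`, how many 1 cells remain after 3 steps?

2

1000100101010
0001001000000
0010010000000
count of 1: 2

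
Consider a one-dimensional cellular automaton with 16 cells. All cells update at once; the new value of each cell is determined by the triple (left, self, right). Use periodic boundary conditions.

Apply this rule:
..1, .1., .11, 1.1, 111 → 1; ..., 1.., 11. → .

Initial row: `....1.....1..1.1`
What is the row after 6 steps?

step 1: ...11....11.1111
step 2: ..11....11.1111.
step 3: .11....11.1111..
step 4: 11....11.1111...
step 5: 1....11.1111...1
step 6: ....11.1111...11

....11.1111...11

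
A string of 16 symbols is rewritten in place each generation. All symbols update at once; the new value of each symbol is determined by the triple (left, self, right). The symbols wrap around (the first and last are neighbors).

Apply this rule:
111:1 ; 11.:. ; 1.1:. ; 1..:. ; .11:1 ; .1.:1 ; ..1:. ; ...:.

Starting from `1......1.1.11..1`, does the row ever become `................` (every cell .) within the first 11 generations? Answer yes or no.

.......1.1.1...1
.......1.1.1...1  (fixed point — unchanged through generation 11)
generation 11 is .......1.1.1...1, still not uniform .

no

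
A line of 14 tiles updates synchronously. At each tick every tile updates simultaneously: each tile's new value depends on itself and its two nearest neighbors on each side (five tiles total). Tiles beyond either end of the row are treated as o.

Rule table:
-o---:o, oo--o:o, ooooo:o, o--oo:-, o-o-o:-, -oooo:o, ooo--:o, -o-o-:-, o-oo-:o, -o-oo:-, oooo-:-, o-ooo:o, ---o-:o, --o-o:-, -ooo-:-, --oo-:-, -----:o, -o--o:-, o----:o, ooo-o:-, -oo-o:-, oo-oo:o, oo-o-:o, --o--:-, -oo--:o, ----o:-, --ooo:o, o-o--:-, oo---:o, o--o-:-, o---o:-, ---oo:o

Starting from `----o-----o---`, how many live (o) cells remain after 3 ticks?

tick 1: oo-o-ooo-o-o-o
tick 2: --o--o--o----o
tick 3: o--------oo-oo
count of o: 5

5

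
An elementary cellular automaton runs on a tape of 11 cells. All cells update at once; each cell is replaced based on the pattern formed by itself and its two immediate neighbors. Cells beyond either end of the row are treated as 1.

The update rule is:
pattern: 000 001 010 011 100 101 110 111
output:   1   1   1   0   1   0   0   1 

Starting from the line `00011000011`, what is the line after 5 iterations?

11100111101
11011011000
10000000111
01111111011
00111110001

00111110001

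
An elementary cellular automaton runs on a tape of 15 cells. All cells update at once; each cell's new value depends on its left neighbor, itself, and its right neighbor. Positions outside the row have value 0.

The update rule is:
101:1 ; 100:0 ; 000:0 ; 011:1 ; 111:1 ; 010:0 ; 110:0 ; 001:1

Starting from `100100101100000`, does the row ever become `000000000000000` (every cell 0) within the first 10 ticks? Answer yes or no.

001001011000000
010010110000000
100101100000000
001011000000000
010110000000000
101100000000000
011000000000000
110000000000000
100000000000000
000000000000000
all cells are 0 at tick 10

yes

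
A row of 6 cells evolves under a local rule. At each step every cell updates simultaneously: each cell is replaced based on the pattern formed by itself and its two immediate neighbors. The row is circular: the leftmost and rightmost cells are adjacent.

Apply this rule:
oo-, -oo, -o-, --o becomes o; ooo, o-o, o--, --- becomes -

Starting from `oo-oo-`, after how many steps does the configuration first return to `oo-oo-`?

1

step 1: oo-oo-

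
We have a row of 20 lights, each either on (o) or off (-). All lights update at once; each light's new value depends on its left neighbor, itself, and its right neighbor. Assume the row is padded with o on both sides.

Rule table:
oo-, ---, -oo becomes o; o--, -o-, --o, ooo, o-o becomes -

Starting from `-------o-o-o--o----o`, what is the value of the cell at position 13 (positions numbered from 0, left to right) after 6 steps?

step 1: -ooooo----------oo-o
step 2: -o---o-oooooooo-oo-o
step 3: ---o---o------o-oo-o
step 4: -o---o---oooo---oo-o
step 5: ---o---o-o--o-o-oo-o
step 6: -o---o----------oo-o
position 13 holds -

-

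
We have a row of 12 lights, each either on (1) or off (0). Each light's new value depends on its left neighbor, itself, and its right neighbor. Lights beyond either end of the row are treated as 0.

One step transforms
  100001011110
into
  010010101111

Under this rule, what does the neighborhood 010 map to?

0

At position 0 the neighborhood is 010; the next row has 0 there.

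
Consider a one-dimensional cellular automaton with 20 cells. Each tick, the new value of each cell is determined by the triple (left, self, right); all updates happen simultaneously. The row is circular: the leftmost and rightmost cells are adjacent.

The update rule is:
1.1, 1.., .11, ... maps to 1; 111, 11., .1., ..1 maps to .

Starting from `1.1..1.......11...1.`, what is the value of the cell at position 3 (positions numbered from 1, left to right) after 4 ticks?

tick 1: .1.1..111111.1.11..1
tick 2: 1.1.1.1.....1.11.1..
tick 3: .1.1.1.1111..11.1.1.
tick 4: ..1.1.11...1.1.1.1.1
position 3 holds 1

1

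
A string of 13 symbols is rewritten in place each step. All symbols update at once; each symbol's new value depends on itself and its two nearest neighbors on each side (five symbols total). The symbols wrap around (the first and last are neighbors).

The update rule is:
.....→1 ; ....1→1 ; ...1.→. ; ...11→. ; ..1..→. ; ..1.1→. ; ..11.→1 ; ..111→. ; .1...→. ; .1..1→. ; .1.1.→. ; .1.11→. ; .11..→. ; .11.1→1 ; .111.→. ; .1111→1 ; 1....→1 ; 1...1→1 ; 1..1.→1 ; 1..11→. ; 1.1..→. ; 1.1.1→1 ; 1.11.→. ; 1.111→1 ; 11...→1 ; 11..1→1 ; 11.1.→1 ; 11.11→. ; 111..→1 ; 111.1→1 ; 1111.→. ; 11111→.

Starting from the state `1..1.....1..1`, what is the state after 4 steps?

.11..111....1
...1...1111..
11...1..1.111
.111...1..11.

.111...1..11.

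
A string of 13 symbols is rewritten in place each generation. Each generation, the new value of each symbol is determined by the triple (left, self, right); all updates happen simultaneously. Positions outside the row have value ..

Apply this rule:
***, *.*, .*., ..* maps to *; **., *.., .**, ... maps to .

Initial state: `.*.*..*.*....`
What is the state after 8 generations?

***..........

****.****....
.**.*.**.....
*..***.......
*.*.*........
*****........
.***.........
*.*..........
***..........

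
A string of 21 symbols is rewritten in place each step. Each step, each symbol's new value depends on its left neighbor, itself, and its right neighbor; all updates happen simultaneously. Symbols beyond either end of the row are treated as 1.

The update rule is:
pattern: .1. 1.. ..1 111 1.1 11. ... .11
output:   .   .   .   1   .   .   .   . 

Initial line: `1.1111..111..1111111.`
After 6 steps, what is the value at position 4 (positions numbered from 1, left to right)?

step 1: ...11....1....11111..
step 2: ...............111...
step 3: ................1....
step 4: .....................
step 5: .....................  (fixed point — unchanged through step 6)
position 4 holds .

.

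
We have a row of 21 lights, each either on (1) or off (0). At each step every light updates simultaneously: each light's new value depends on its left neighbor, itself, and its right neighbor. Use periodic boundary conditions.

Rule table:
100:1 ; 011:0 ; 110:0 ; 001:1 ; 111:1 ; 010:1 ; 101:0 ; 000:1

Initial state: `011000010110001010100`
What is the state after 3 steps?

100111110001111010111
011011101110110010011
000001000100001111100

000001000100001111100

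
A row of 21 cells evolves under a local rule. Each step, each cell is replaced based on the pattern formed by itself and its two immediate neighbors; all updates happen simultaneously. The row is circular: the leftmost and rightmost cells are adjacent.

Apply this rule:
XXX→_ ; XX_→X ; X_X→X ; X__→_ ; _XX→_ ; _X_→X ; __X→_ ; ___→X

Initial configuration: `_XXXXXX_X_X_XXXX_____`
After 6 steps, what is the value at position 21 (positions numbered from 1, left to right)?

step 1: ______XXXXXX___X_XXXX
step 2: _XXXX______X_X_XX___X
step 3: X___X_XXXX_XXXX_X_X_X
step 4: X_X_XX___XX___XXXXXX_
step 5: XXXX_X_X__X_X______XX
step 6: ___XXXXX__XXX_XXXX___
position 21 holds _

_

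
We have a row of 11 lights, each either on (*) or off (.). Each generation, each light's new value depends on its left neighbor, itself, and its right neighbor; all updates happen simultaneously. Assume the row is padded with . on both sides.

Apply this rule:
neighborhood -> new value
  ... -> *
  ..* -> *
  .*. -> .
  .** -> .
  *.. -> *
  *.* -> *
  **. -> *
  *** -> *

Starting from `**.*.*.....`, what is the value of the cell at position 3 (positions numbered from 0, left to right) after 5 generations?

generation 1: .**.*.*****
generation 2: *.**.*.****
generation 3: .*.**.*.***
generation 4: *.*.**.*.**
generation 5: .*.*.**.*.*
position 3 holds *

*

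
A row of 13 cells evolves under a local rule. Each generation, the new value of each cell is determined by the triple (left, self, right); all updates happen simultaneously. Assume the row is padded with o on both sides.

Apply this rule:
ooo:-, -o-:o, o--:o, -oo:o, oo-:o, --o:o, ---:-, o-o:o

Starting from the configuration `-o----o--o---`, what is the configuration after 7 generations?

ooooo------oo

ooo--oooooo-o
--oooo----ooo
ooo--oo--oo--
--ooooooooooo
ooo----------
--oo--------o
ooooo------oo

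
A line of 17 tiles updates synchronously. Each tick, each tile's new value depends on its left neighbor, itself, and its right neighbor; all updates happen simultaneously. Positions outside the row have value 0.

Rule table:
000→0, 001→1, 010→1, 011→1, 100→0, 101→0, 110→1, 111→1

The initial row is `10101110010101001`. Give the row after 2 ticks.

tick 1: 10101110110101011
tick 2: 10101110110101011

10101110110101011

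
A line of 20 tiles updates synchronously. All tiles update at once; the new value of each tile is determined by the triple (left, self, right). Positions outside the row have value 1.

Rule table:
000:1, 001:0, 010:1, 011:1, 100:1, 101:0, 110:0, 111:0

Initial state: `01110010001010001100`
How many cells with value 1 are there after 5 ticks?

11

01001011101011101010
01101010001010001010
01001011101011101010  (repeats tick 1; period 2)
tick 5: 01001011101011101010
count of 1: 11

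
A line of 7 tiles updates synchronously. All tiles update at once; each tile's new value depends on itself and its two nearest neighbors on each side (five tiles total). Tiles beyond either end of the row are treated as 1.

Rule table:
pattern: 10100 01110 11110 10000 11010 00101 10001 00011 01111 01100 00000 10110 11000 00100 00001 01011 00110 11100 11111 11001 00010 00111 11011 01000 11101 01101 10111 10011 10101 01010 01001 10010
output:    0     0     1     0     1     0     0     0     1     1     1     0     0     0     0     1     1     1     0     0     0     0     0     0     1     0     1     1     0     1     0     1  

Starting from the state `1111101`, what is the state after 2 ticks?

0001001

0001101
0001001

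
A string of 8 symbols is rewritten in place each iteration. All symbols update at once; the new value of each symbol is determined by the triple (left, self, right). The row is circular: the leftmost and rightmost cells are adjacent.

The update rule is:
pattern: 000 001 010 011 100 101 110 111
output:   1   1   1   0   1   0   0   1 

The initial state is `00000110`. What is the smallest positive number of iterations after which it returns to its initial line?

6

11111001
11110110
01100000
10011111
01101111
00000110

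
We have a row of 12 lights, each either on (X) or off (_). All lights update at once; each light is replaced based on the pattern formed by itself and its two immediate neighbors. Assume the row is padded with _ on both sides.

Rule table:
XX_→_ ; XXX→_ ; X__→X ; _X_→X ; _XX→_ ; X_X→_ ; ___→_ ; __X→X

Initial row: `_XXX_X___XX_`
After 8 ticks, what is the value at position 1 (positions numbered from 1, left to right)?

X____XX_X__X
XX__X___XXXX
__XXXX_X____
_X_____XX___
XXX___X__X__
___X_XXXXXX_
__XX_______X
_X__X_____XX
position 1 holds _

_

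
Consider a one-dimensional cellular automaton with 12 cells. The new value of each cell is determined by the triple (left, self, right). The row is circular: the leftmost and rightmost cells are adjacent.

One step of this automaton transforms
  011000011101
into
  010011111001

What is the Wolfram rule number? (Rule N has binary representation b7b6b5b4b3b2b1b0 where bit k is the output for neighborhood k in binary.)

position 8: 111 → 1  (bit 7 = 1)
position 2: 110 → 0  (bit 6 = 0)
position 0: 101 → 0  (bit 5 = 0)
position 3: 100 → 0  (bit 4 = 0)
position 1: 011 → 1  (bit 3 = 1)
position 11: 010 → 1  (bit 2 = 1)
position 6: 001 → 1  (bit 1 = 1)
position 4: 000 → 1  (bit 0 = 1)
bits b7..b0 = 10001111 = 143

143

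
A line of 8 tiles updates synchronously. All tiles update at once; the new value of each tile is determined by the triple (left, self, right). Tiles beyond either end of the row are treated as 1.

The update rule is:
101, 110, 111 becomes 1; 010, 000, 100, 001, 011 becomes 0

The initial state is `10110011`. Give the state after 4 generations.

11010001
11100000
11100000  (fixed point — unchanged through generation 4)

11100000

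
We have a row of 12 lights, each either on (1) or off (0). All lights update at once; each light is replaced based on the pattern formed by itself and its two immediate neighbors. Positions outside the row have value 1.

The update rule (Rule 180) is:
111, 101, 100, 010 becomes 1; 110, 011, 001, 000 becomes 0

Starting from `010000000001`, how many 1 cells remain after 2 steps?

3

step 1: 111000000000
step 2: 110100000000
count of 1: 3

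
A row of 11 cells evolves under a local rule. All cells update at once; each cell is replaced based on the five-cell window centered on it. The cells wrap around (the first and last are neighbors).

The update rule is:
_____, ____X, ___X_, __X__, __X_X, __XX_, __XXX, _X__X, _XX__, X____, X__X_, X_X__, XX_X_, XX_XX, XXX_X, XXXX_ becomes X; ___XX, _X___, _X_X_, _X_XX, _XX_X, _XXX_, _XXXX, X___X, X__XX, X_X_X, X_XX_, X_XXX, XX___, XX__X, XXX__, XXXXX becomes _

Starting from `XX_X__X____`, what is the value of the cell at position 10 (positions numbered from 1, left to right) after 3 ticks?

X_XXXXX_XX_
_____XXX__X
_XXX_X___XX
position 10 holds X

X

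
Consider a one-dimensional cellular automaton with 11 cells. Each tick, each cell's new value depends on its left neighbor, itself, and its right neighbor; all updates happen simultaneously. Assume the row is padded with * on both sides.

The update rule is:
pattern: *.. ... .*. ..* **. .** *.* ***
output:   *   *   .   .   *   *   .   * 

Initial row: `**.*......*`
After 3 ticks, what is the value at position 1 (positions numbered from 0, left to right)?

tick 1: **..*****.*
tick 2: ***.*****.*
tick 3: ***.*****.*
position 1 holds *

*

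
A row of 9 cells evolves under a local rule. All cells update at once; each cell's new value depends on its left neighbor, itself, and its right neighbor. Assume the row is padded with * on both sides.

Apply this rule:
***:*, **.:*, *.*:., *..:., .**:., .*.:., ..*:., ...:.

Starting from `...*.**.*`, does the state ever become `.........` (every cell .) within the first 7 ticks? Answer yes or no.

......*..
.........
all cells are . at tick 2

yes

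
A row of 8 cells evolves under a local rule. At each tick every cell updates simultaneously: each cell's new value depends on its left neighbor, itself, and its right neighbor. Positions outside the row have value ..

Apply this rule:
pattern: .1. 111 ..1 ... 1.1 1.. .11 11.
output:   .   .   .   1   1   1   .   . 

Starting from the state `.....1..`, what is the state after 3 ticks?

1111..11
....1...
111..111

111..111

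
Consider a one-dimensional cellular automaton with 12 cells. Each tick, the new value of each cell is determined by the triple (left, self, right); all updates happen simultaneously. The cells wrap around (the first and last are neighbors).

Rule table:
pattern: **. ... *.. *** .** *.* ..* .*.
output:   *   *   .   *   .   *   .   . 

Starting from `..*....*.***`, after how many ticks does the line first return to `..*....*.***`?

30

tick 1: ....**..*.**
tick 2: .**..*...*.*
tick 3: *.*....*..*.
tick 4: .*..**.....*
tick 5: *....*.***..
tick 6: ..**..*.**..
tick 7: *..*...*.*.*
tick 8: *....*..*.*.
tick 9: ..**.....*.*
tick 10: ...*.***..*.
tick 11: **..*.**....
tick 12: .*...*.*.**.
tick 13: ...*..*.*.*.
tick 14: **.....*.*..
tick 15: .*.***..*...
tick 16: ..*.**....**
tick 17: ...*.*.**..*
tick 18: .*..*.*.*...
tick 19: .....*.*..**
tick 20: .***..*....*
tick 21: *.**....**..
tick 22: .*.*.**..*..
tick 23: ..*.*.*....*
tick 24: ...*.*..**..
tick 25: **..*....*.*
tick 26: **....**..*.
tick 27: .*.**..*...*
tick 28: *.*.*....*..
tick 29: .*.*..**....
tick 30: ..*....*.***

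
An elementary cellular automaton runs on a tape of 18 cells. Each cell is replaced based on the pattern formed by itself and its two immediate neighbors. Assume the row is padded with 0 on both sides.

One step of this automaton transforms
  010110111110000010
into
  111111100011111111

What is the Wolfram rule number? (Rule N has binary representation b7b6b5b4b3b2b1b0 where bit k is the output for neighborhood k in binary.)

127

position 7: 111 → 0  (bit 7 = 0)
position 4: 110 → 1  (bit 6 = 1)
position 2: 101 → 1  (bit 5 = 1)
position 11: 100 → 1  (bit 4 = 1)
position 3: 011 → 1  (bit 3 = 1)
position 1: 010 → 1  (bit 2 = 1)
position 0: 001 → 1  (bit 1 = 1)
position 12: 000 → 1  (bit 0 = 1)
bits b7..b0 = 01111111 = 127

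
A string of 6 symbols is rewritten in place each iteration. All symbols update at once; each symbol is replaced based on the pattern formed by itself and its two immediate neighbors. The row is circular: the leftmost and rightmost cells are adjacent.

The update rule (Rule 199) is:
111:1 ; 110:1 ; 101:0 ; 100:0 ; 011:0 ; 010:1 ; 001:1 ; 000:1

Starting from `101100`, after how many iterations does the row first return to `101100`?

2

100101
101100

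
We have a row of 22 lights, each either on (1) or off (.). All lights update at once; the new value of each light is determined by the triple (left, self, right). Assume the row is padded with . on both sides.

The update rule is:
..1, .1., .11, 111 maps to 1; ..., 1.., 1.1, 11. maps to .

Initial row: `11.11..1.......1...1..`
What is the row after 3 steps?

1..1..11......11..11..
1.11.11......11..11...
1.1..1......11..11....

1.1..1......11..11....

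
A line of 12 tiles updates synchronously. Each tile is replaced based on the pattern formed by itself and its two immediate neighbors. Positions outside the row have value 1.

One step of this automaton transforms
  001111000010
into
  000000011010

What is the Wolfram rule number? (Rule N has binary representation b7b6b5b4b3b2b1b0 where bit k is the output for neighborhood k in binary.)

position 3: 111 → 0  (bit 7 = 0)
position 5: 110 → 0  (bit 6 = 0)
position 11: 101 → 0  (bit 5 = 0)
position 0: 100 → 0  (bit 4 = 0)
position 2: 011 → 0  (bit 3 = 0)
position 10: 010 → 1  (bit 2 = 1)
position 1: 001 → 0  (bit 1 = 0)
position 7: 000 → 1  (bit 0 = 1)
bits b7..b0 = 00000101 = 5

5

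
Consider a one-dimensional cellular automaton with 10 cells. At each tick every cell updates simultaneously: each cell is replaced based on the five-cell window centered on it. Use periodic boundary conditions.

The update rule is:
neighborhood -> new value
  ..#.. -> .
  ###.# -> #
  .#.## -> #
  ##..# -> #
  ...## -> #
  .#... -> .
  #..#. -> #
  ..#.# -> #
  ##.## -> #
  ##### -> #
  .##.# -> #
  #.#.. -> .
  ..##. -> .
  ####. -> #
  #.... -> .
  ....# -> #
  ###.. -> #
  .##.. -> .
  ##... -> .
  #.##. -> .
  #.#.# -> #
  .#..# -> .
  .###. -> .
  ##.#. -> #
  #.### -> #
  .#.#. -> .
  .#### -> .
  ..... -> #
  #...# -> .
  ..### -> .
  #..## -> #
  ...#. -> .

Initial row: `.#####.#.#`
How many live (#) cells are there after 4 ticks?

8

tick 1: ##.#####.#
tick 2: .###.#####
tick 3: ##.###.###
tick 4: ####.###.#
count of #: 8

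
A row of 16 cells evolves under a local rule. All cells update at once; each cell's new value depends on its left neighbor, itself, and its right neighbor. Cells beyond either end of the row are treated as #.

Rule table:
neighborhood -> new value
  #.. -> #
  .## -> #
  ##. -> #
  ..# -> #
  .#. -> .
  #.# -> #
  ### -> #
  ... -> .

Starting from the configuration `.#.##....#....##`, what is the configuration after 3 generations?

generation 1: #.####..#.#..###
generation 2: ########.#.#####
generation 3: #########.######

#########.######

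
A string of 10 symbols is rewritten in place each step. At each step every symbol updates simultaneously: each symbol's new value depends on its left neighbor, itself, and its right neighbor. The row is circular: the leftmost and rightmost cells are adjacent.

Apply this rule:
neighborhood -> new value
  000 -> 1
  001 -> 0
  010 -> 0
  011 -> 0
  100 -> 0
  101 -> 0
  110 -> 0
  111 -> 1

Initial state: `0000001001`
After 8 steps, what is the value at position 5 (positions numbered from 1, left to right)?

0111100000
0011001111
0000000110
1111110000
0111100110
0011000000
1000011111
0011001111
position 5 holds 0

0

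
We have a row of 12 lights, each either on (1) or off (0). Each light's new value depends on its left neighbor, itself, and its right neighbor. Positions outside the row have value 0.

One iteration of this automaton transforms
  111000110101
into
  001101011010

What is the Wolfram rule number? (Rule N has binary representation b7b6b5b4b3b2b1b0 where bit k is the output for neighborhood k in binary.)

position 1: 111 → 0  (bit 7 = 0)
position 2: 110 → 1  (bit 6 = 1)
position 8: 101 → 1  (bit 5 = 1)
position 3: 100 → 1  (bit 4 = 1)
position 0: 011 → 0  (bit 3 = 0)
position 9: 010 → 0  (bit 2 = 0)
position 5: 001 → 1  (bit 1 = 1)
position 4: 000 → 0  (bit 0 = 0)
bits b7..b0 = 01110010 = 114

114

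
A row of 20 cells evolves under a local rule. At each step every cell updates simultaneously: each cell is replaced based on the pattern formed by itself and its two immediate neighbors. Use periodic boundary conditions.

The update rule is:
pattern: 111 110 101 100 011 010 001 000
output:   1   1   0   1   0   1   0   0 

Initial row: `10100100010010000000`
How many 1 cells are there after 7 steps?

10

10110110011011000000
10010011001001100000
11011001101100110000
01001100100110011000
01100110110011001100
00110010011001100110
00011011001100110011
count of 1: 10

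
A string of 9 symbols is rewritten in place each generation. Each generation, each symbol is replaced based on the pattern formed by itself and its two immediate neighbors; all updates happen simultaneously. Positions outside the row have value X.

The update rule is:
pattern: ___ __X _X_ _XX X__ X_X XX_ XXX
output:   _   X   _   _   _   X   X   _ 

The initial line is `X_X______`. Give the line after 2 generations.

_X_____X_

XX______X
_X_____X_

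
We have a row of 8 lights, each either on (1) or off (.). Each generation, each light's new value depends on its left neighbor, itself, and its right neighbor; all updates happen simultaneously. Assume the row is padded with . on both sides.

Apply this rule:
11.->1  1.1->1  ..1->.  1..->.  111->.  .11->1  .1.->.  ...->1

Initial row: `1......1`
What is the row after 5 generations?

11.11.11

generation 1: ..1111..
generation 2: 1.1..1.1
generation 3: .1....1.
generation 4: ...11...
generation 5: 11.11.11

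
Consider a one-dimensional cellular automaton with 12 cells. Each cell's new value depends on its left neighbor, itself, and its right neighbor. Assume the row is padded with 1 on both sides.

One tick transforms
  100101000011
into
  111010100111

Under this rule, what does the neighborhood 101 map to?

At position 4 the neighborhood is 101; the next row has 1 there.

1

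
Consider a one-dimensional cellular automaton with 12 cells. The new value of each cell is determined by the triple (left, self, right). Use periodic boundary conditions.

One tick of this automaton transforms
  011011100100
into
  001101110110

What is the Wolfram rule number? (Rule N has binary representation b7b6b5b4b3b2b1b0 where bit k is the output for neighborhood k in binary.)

position 5: 111 → 1  (bit 7 = 1)
position 2: 110 → 1  (bit 6 = 1)
position 3: 101 → 1  (bit 5 = 1)
position 7: 100 → 1  (bit 4 = 1)
position 1: 011 → 0  (bit 3 = 0)
position 9: 010 → 1  (bit 2 = 1)
position 0: 001 → 0  (bit 1 = 0)
position 11: 000 → 0  (bit 0 = 0)
bits b7..b0 = 11110100 = 244

244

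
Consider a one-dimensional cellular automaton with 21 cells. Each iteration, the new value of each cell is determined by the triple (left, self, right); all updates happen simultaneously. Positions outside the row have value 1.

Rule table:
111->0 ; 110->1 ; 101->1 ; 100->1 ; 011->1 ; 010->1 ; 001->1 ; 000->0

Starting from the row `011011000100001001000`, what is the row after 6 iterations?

110011011011000000001

iteration 1: 111111101110011111101
iteration 2: 000000111011110000111
iteration 3: 100001101110011001100
iteration 4: 110011111011111111111
iteration 5: 011110001110000000000
iteration 6: 110011011011000000001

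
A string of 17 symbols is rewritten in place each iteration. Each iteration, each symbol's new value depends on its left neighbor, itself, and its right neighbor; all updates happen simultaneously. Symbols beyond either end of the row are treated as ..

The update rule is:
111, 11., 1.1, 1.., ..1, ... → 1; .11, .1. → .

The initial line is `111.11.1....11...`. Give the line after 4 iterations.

1.1.111.11.1111.1

.111.11.1111.1111
1.111.11.1111.111
.1.111.11.1111.11
1.1.111.11.1111.1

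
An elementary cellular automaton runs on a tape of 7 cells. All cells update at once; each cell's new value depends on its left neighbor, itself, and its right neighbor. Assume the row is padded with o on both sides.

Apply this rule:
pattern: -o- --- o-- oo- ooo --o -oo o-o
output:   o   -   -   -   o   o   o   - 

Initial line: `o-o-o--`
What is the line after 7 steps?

-o-o-oo

--o-o-o
-oo-o-o
-o--o-o
-o-oo-o
-o-o--o
-o-o-oo
-o-o-oo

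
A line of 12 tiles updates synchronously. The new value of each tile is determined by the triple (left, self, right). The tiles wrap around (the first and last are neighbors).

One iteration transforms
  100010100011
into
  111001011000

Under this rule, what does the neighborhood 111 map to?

0

At position 11 the neighborhood is 111; the next row has 0 there.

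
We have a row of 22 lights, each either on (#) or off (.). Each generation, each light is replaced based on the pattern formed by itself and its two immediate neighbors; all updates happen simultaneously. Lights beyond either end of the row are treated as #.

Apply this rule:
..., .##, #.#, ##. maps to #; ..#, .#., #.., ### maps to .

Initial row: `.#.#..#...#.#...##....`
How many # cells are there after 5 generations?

13

generation 1: #.#.....#..#..#.##.##.
generation 2: ##..###........#######
generation 3: .#..#.#.######.#......
generation 4: #....#.##....##..####.
generation 5: #.##..###.##.##..#..##
count of #: 13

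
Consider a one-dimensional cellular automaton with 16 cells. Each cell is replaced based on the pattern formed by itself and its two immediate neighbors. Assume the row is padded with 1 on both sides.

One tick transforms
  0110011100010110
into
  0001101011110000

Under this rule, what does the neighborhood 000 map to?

At position 9 the neighborhood is 000; the next row has 1 there.

1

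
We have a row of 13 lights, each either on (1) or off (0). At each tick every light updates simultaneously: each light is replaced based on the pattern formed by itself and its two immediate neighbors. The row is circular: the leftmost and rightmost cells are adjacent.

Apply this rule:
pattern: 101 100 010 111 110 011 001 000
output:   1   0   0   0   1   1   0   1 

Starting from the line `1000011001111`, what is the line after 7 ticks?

1110101011001

1011011001000
0111111000010
0100001011000
0001100111011
0101100101111
1011100011001
1110101011001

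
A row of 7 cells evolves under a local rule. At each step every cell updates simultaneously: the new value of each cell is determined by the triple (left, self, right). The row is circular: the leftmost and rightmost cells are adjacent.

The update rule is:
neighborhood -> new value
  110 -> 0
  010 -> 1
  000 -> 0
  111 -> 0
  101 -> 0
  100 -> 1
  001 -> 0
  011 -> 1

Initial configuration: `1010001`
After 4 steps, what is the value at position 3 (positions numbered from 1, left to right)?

0011001
1010101
0010101
1010101
position 3 holds 1

1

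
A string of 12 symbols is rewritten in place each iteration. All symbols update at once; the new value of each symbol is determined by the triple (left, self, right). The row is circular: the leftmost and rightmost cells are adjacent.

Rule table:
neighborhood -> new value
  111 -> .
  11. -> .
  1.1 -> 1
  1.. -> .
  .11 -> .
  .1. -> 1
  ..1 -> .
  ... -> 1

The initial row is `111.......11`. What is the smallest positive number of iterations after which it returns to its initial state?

iteration 1: ....11111...
iteration 2: 111.......11

2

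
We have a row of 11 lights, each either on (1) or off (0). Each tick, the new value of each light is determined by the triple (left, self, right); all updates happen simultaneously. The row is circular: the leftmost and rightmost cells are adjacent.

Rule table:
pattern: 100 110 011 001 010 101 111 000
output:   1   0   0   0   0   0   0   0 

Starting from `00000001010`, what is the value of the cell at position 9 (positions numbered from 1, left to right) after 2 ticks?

0

00000000001
10000000000
position 9 holds 0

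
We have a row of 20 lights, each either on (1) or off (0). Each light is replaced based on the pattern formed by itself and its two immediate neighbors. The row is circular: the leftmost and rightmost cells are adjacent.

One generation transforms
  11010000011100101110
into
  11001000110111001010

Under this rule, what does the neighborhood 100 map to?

At position 4 the neighborhood is 100; the next row has 1 there.

1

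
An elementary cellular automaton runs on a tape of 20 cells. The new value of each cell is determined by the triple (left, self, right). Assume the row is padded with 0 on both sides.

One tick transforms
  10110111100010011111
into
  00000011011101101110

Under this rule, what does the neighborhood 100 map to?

At position 9 the neighborhood is 100; the next row has 1 there.

1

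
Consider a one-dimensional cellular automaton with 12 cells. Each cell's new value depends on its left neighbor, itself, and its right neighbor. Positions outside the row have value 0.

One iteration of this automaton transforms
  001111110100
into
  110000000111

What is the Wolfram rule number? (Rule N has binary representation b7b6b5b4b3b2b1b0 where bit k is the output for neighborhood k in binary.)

23

position 3: 111 → 0  (bit 7 = 0)
position 7: 110 → 0  (bit 6 = 0)
position 8: 101 → 0  (bit 5 = 0)
position 10: 100 → 1  (bit 4 = 1)
position 2: 011 → 0  (bit 3 = 0)
position 9: 010 → 1  (bit 2 = 1)
position 1: 001 → 1  (bit 1 = 1)
position 0: 000 → 1  (bit 0 = 1)
bits b7..b0 = 00010111 = 23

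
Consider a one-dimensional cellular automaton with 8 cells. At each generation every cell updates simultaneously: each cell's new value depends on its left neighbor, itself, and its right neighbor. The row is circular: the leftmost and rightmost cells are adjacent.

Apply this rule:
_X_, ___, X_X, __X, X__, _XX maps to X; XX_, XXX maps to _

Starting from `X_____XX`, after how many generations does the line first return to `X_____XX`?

_XXXXXX_
XX_____X
__XXXXXX
XXX_____
X__XXXXX
_XXX____
XX__XXXX
__XXX___
XXX__XXX
___XXX__
XXXX__XX
____XXX_
XXXXX__X
_____XXX
XXXXXX__
X_____XX

16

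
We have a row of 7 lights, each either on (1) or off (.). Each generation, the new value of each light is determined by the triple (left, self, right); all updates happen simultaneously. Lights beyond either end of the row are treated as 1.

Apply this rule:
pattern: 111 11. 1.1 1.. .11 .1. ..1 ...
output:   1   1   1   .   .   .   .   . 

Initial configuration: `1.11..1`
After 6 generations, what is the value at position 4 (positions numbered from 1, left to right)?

.

11.1...
111....
111....  (fixed point — unchanged through generation 6)
position 4 holds .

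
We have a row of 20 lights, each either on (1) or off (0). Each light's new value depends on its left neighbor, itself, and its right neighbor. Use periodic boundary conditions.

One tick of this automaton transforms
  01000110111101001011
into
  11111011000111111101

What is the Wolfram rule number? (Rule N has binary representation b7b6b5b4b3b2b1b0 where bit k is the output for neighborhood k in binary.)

position 9: 111 → 0  (bit 7 = 0)
position 6: 110 → 1  (bit 6 = 1)
position 0: 101 → 1  (bit 5 = 1)
position 2: 100 → 1  (bit 4 = 1)
position 5: 011 → 0  (bit 3 = 0)
position 1: 010 → 1  (bit 2 = 1)
position 4: 001 → 1  (bit 1 = 1)
position 3: 000 → 1  (bit 0 = 1)
bits b7..b0 = 01110111 = 119

119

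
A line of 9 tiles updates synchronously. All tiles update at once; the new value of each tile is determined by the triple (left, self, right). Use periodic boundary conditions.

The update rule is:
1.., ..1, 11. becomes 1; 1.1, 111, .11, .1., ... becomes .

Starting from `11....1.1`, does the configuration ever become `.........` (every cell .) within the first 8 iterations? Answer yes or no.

no

iteration 1: .11..1...
iteration 2: 1.111.1..
iteration 3: ....1..11
iteration 4: 1..1.11.1
iteration 5: 111...1..
iteration 6: ..11.1.11
iteration 7: 11.1....1
iteration 8: .1..1..1.
iteration 8 is .1..1..1., still not uniform .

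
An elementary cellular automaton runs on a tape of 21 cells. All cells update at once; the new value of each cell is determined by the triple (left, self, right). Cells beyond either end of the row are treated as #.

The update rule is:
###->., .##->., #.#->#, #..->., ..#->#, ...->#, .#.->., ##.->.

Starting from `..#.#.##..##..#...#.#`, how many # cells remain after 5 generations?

7

.#.#.#...#...#..##.#.
#.#.#..##..##..#..#.#
.#.#..#...#...#..#.#.
#.#..#..##..##..#.#.#
.#..#..#...#...#.#.#.
count of #: 7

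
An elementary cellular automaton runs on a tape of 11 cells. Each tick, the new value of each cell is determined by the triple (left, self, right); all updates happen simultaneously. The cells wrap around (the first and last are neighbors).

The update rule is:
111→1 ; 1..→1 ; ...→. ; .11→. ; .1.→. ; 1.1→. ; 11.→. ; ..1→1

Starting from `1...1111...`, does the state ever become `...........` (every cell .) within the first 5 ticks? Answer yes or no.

tick 1: .1.1.11.1.1
tick 2: ...........
all cells are . at tick 2

yes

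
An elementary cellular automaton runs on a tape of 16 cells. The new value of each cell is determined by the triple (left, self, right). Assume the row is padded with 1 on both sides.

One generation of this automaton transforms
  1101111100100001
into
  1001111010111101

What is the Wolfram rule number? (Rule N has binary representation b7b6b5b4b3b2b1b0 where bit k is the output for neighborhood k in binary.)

position 0: 111 → 1  (bit 7 = 1)
position 1: 110 → 0  (bit 6 = 0)
position 2: 101 → 0  (bit 5 = 0)
position 8: 100 → 1  (bit 4 = 1)
position 3: 011 → 1  (bit 3 = 1)
position 10: 010 → 1  (bit 2 = 1)
position 9: 001 → 0  (bit 1 = 0)
position 12: 000 → 1  (bit 0 = 1)
bits b7..b0 = 10011101 = 157

157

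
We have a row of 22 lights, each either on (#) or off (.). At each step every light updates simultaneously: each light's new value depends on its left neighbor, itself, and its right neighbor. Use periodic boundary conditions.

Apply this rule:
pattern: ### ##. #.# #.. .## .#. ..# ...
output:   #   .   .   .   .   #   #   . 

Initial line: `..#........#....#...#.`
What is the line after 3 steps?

#.......##...##..##..#

.##.......##...##..##.
#........#....#...#...
#.......##...##..##..#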